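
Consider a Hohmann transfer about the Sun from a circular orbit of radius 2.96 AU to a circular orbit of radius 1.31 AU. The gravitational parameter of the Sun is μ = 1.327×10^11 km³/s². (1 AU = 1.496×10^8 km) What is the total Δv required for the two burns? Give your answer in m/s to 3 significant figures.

Δv = 8370 m/s

In km: r₁ = 2.96 × 1.496×10^8 = 4.42816×10^8 km; r₂ = 1.31 × 1.496×10^8 = 1.95976×10^8 km.
The Hohmann ellipse has a_t = (r₁ + r₂)/2 = 3.19396×10^8 km.
At r₁ the circular-orbit speed is v₁ = √(μ/r₁) = 17.311 km/s.
On the transfer ellipse at r₁, v² = μ(2/r − 1/a) gives v_a = √[μ(2/r₁ − 1/a_t)] = 13.560 km/s.
First burn Δv₁ = |v_a − v₁| = 3.751 km/s.
Circular speed at r₂: v₂ = √(μ/r₂) = 26.0216 km/s.
Transfer-orbit speed at r₂: v_p = √[μ(2/r₂ − 1/a_t)] = 30.6394 km/s.
Second burn Δv₂ = |v₂ − v_p| = 4.618 km/s.
Total Δv = Δv₁ + Δv₂ = 8.369 km/s.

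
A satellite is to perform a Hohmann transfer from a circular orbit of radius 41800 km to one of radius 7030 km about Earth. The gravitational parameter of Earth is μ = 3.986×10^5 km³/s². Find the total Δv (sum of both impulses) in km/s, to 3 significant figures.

Δv = 3.75 km/s

Transfer-ellipse semi-major axis a_t = (r₁ + r₂)/2 = (41800 + 7030)/2 = 24415 km.
Circular speed at r₁: v₁ = √(μ/r₁) = √(3.986×10^5/41800) = 3.088 km/s.
Transfer-orbit speed at r₁ (vis-viva): v_a = √[μ(2/r₁ − 1/a_t)] = 1.657 km/s.
First burn Δv₁ = |v_a − v₁| = 1.431 km/s.
Circular speed at r₂: v₂ = √(μ/r₂) = 7.530 km/s.
Transfer-orbit speed at r₂: v_p = √[μ(2/r₂ − 1/a_t)] = 9.853 km/s.
Second burn Δv₂ = |v₂ − v_p| = 2.323 km/s.
Total Δv = Δv₁ + Δv₂ = 3.754 km/s.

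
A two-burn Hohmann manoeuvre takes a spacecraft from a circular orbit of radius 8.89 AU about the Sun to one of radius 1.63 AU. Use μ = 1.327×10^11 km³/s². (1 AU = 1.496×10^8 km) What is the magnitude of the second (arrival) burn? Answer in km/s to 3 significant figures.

In km: r₁ = 8.89 × 1.496×10^8 = 1.329944×10^9 km; r₂ = 1.63 × 1.496×10^8 = 2.43848×10^8 km.
The Hohmann ellipse has a_t = (r₁ + r₂)/2 = 7.86896×10^8 km.
Circular speed at r = 2.43848×10^8 km: v_c = √(μ/r) = 23.328 km/s.
Transfer-orbit speed at the same r (vis-viva, a = a_t): v_t = √[μ(2/r − 1/a_t)] = 30.327 km/s.
Δv₂ = |v_t − v_c| = |30.327 − 23.328| = 6.999 km/s.

Δv₂ = 7.00 km/s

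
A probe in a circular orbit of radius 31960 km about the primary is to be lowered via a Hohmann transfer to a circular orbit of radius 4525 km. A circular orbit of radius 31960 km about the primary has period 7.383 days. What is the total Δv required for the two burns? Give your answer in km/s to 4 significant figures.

Δv = 0.4288 km/s

From Kepler's third law T² = 4π²r³/μ at r = 31960 km, T = 7.383 days = 7.383 × 86400 s = 6.378912×10^5 s: μ = 4π²r³/T² = 3167.28 km³/s².
Semi-major axis of the transfer orbit: a_t = (31960 + 4525)/2 = 18242.5 km.
At r₁ the circular-orbit speed is v₁ = √(μ/r₁) = 0.314804 km/s.
On the transfer ellipse at r₁, vis-viva gives v_a = √[μ(2/r₁ − 1/a_t)] = 0.156786 km/s.
First burn Δv₁ = |v_a − v₁| = 0.15802 km/s.
Circular speed at r₂: v₂ = √(μ/r₂) = 0.836631 km/s.
Transfer-orbit speed at r₂: v_p = √[μ(2/r₂ − 1/a_t)] = 1.10738 km/s.
Second burn Δv₂ = |v₂ − v_p| = 0.27075 km/s.
Total Δv = Δv₁ + Δv₂ = 0.4288 km/s.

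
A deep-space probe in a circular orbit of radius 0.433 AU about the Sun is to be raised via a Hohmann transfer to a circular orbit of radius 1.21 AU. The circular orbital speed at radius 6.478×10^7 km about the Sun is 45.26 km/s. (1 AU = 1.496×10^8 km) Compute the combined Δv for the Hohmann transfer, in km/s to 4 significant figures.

From the circular-orbit relation v² = μ/r at r = 6.478×10^7 km: μ = v²r = (45.26)² × 6.478×10^7 = 1.32700×10^11 km³/s².
In km: r₁ = 0.433 × 1.496×10^8 = 6.47768×10^7 km; r₂ = 1.21 × 1.496×10^8 = 1.81016×10^8 km.
Transfer-ellipse semi-major axis a_t = (r₁ + r₂)/2 = (6.47768×10^7 + 1.81016×10^8)/2 = 1.228964×10^8 km.
Circular speed at r₁: v₁ = √(μ/r₁) = √(1.32700×10^11/6.47768×10^7) = 45.26112 km/s.
Transfer-orbit speed at r₁ (v² = μ(2/r − 1/a)): v_p = √[μ(2/r₁ − 1/a_t)] = 54.93058 km/s.
First burn Δv₁ = |v_p − v₁| = 9.669 km/s.
Circular speed at r₂: v₂ = √(μ/r₂) = 27.076 km/s.
Transfer-orbit speed at r₂: v_a = √[μ(2/r₂ − 1/a_t)] = 19.657 km/s.
Second burn Δv₂ = |v₂ − v_a| = 7.419 km/s.
Total Δv = Δv₁ + Δv₂ = 17.09 km/s.

Δv = 17.09 km/s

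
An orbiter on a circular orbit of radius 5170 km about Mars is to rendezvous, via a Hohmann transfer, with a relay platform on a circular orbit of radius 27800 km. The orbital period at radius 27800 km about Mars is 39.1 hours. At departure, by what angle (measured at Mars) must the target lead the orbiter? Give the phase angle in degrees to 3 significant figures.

φ = 97.8°

From Kepler's third law T² = 4π²r³/μ at r = 27800 km, T = 39.1 hours = 39.1 × 3600 s = 1.4076×10^5 s: μ = 4π²r³/T² = 42809.1 km³/s².
Transfer-ellipse semi-major axis a_t = (r₁ + r₂)/2 = (5170 + 27800)/2 = 16485 km.
Transfer time t = π√(a_t³/μ) = 32137.8 s.
The target's mean motion on its circular orbit is ω₂ = √(μ/r₂³) = 4.46376×10^-5 rad/s.
Angle swept by the target during transfer: ω₂·t = 1.43455 rad = 82.19°.
The orbiter traverses 180° on the transfer ellipse, so the target must lead by 180° − 82.19° = 97.8°.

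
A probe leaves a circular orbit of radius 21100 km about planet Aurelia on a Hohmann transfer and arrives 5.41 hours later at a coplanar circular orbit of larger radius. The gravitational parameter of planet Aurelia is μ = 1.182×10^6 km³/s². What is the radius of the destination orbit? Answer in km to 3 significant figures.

Transfer time t = 5.41 hours = 19476 s, and t = π√(a_t³/μ).
So a_t = (μ t²/π²)^(1/3) = (1.182×10^6 × (19476)² / π²)^(1/3) = 35681 km.
Since a_t = (r₁ + r₂)/2, r₂ = 2a_t − r₁ = 2×35681 − 21100 = 50262 km.

r₂ = 50300 km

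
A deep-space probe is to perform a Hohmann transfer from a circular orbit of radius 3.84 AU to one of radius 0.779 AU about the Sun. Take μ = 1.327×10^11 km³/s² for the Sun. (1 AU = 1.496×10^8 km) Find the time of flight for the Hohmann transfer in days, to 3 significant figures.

In km: r₁ = 3.84 × 1.496×10^8 = 5.74464×10^8 km; r₂ = 0.779 × 1.496×10^8 = 1.165384×10^8 km.
Transfer-ellipse semi-major axis a_t = (r₁ + r₂)/2 = (5.74464×10^8 + 1.165384×10^8)/2 = 3.455012×10^8 km.
Transfer time t = π√(a_t³/μ) = π√((3.455012×10^8)³ / 1.327×10^11) = 5.538×10^7 s.
Converting: 5.538×10^7 s ÷ 86400 s/day = 641 days.

t = 641 days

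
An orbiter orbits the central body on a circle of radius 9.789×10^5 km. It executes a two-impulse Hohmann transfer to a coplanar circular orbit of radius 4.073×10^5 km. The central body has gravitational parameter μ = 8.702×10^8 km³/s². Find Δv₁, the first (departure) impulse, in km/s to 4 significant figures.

The Hohmann ellipse has a_t = (r₁ + r₂)/2 = 6.931×10^5 km.
Circular speed at r = 9.789×10^5 km: v_c = √(μ/r) = 29.815 km/s.
Transfer-orbit speed at the same r (vis-viva, a = a_t): v_t = √[μ(2/r − 1/a_t)] = 22.856 km/s.
Δv₁ = |v_t − v_c| = |22.856 − 29.815| = 6.959 km/s.

Δv₁ = 6.959 km/s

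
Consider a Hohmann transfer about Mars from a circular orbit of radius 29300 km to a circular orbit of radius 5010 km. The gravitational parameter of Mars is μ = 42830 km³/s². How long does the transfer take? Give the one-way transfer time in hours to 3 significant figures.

t = 9.47 hours

The Hohmann ellipse has a_t = (r₁ + r₂)/2 = 17155 km.
Half the transfer-orbit period gives t = π√(a_t³/μ) = 34108 s.
Converting: 34108 s ÷ 3600 s/hour = 9.47 hours.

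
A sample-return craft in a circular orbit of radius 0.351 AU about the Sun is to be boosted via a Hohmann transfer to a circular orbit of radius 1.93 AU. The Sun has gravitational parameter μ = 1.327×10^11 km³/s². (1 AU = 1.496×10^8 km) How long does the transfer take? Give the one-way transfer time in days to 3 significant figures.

t = 222 days

In km: r₁ = 0.351 × 1.496×10^8 = 5.25096×10^7 km; r₂ = 1.93 × 1.496×10^8 = 2.88728×10^8 km.
Semi-major axis of the transfer orbit: a_t = (5.25096×10^7 + 2.88728×10^8)/2 = 1.706188×10^8 km.
Transfer time t = π√(a_t³/μ) = π√((1.706188×10^8)³ / 1.327×10^11) = 1.922×10^7 s.
Converting: 1.922×10^7 s ÷ 86400 s/day = 222 days.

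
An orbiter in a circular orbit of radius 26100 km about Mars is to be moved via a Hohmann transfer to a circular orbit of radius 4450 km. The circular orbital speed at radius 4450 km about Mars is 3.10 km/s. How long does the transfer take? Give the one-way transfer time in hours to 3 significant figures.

From the circular-orbit relation v² = μ/r at r = 4450 km: μ = v²r = (3.10)² × 4450 = 42764.5 km³/s².
Semi-major axis of the transfer orbit: a_t = (26100 + 4450)/2 = 15275 km.
By Kepler's third law the transfer-orbit period is T = 2π√(a_t³/μ), so t = T/2 = 28680 s.
Converting: 28680 s ÷ 3600 s/hour = 7.97 hours.

t = 7.97 hours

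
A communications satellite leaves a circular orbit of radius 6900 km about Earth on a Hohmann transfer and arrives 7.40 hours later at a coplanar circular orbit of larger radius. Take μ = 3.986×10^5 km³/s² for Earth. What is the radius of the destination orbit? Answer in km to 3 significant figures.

r₂ = 54300 km

Transfer time t = 7.40 hours = 26640 s, and t = π√(a_t³/μ).
So a_t = (μ t²/π²)^(1/3) = (3.986×10^5 × (26640)² / π²)^(1/3) = 30603 km.
Since a_t = (r₁ + r₂)/2, r₂ = 2a_t − r₁ = 2×30603 − 6900 = 54306 km.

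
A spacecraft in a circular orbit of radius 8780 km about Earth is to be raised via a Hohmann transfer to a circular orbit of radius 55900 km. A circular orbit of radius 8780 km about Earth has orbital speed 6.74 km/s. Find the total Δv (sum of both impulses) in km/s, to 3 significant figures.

Δv = 3.40 km/s

From the circular-orbit relation v² = μ/r at r = 8780 km: μ = v²r = (6.74)² × 8780 = 3.98854×10^5 km³/s².
Transfer-ellipse semi-major axis a_t = (r₁ + r₂)/2 = (8780 + 55900)/2 = 32340 km.
Circular speed at r₁: v₁ = √(μ/r₁) = √(3.98854×10^5/8780) = 6.7400 km/s.
On the transfer ellipse at r₁, v² = μ(2/r − 1/a) gives v_p = √[μ(2/r₁ − 1/a_t)] = 8.8613 km/s.
First burn Δv₁ = |v_p − v₁| = 2.1213 km/s.
At r₂, v₂ = √(μ/r₂) = 2.6712 km/s.
Transfer-orbit speed at r₂: v_a = √[μ(2/r₂ − 1/a_t)] = 1.3918 km/s.
Second burn Δv₂ = |v₂ − v_a| = 1.2794 km/s.
Δv = Δv₁ + Δv₂ = 2.1213 + 1.2794 = 3.401 km/s.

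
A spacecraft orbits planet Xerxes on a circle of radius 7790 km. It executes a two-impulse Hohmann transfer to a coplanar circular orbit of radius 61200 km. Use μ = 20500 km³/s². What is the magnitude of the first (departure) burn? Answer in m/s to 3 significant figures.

Δv₁ = 539 m/s

Semi-major axis of the transfer orbit: a_t = (7790 + 61200)/2 = 34495 km.
Circular speed at r = 7790 km: v_c = √(μ/r) = 1.622214 km/s.
Vis-viva on the transfer ellipse at r = 7790 km gives v_t = √[μ(2/r − 1/a_t)] = 2.160757 km/s.
Δv₁ = |v_t − v_c| = |2.160757 − 1.622214| = 0.5385 km/s.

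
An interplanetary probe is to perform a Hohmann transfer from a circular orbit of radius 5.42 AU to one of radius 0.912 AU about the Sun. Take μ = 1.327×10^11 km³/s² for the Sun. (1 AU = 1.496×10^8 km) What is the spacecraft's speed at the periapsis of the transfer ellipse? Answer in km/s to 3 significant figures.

v = 40.8 km/s

In km: r₁ = 5.42 × 1.496×10^8 = 8.10832×10^8 km; r₂ = 0.912 × 1.496×10^8 = 1.364352×10^8 km.
The Hohmann ellipse has a_t = (r₁ + r₂)/2 = 4.736336×10^8 km.
The periapsis of the transfer ellipse is at r = 1.364352×10^8 km.
From the vis-viva equation, v = √[μ(2/r − 1/a_t)] = 40.81 km/s.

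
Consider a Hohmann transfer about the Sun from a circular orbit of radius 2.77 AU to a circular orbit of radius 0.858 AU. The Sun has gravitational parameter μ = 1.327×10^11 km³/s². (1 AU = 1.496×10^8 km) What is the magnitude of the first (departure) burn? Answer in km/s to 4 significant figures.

In km: r₁ = 2.77 × 1.496×10^8 = 4.14392×10^8 km; r₂ = 0.858 × 1.496×10^8 = 1.283568×10^8 km.
Transfer-ellipse semi-major axis a_t = (r₁ + r₂)/2 = (4.14392×10^8 + 1.283568×10^8)/2 = 2.713744×10^8 km.
On the circular orbit at r = 4.14392×10^8 km, v_c = √(μ/r) = 17.895 km/s.
Vis-viva on the transfer ellipse at r = 4.14392×10^8 km gives v_t = √[μ(2/r − 1/a_t)] = 12.307 km/s.
Δv₁ = |v_t − v_c| = |12.307 − 17.895| = 5.588 km/s.

Δv₁ = 5.588 km/s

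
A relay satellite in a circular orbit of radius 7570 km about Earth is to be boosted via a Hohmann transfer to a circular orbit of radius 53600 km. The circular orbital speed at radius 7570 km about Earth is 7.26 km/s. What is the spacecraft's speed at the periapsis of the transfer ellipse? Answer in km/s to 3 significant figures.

v = 9.61 km/s

From the circular-orbit relation v² = μ/r at r = 7570 km: μ = v²r = (7.26)² × 7570 = 3.98997×10^5 km³/s².
Transfer-ellipse semi-major axis a_t = (r₁ + r₂)/2 = (7570 + 53600)/2 = 30585 km.
The periapsis of the transfer ellipse is at r = 7570 km.
From the vis-viva equation, v = √[μ(2/r − 1/a_t)] = 9.611 km/s.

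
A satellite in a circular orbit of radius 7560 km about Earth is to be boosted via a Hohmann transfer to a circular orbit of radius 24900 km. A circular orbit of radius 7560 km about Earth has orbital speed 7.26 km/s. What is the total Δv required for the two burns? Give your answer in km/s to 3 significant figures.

From the circular-orbit relation v² = μ/r at r = 7560 km: μ = v²r = (7.26)² × 7560 = 3.98469×10^5 km³/s².
The Hohmann ellipse has a_t = (r₁ + r₂)/2 = 16230 km.
At r₁ the circular-orbit speed is v₁ = √(μ/r₁) = 7.26000 km/s.
Transfer-orbit speed at r₁ (v² = μ(2/r − 1/a)): v_p = √[μ(2/r₁ − 1/a_t)] = 8.99243 km/s.
First burn Δv₁ = |v_p − v₁| = 1.73243 km/s.
Circular speed at r₂: v₂ = √(μ/r₂) = 4.00035 km/s.
Transfer-orbit speed at r₂: v_a = √[μ(2/r₂ − 1/a_t)] = 2.73023 km/s.
Second burn Δv₂ = |v₂ − v_a| = 1.27012 km/s.
Δv = Δv₁ + Δv₂ = 1.73243 + 1.27012 = 3.003 km/s.

Δv = 3.00 km/s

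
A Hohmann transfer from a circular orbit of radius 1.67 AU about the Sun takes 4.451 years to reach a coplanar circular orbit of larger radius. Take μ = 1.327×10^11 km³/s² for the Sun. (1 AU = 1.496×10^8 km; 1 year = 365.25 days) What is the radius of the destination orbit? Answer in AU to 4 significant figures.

r₂ = 6.920 AU

In km: r₁ = 1.67 × 1.496×10^8 = 2.49832×10^8 km.
Transfer time t = 4.451 years × 365.25 × 86400 s = 1.404628776×10^8 s, and t = π√(a_t³/μ).
So a_t = (μ t²/π²)^(1/3) = (1.327×10^11 × (1.404628776×10^8)² / π²)^(1/3) = 6.4254×10^8 km.
Since a_t = (r₁ + r₂)/2, r₂ = 2a_t − r₁ = 2×6.4254×10^8 − 2.49832×10^8 = 1.035248×10^9 km.
In AU: r₂ = 1.035248×10^9 / 1.496×10^8 = 6.920 AU.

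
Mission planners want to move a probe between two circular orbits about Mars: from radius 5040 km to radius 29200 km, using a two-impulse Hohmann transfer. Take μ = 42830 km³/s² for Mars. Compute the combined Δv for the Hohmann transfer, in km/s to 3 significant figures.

Δv = 1.45 km/s

The Hohmann ellipse has a_t = (r₁ + r₂)/2 = 17120 km.
At r₁ the circular-orbit speed is v₁ = √(μ/r₁) = 2.915 km/s.
On the transfer ellipse at r₁, vis-viva gives v_p = √[μ(2/r₁ − 1/a_t)] = 3.807 km/s.
First burn Δv₁ = |v_p − v₁| = 0.8920 km/s.
Circular speed at r₂: v₂ = √(μ/r₂) = 1.2111 km/s.
Transfer-orbit speed at r₂: v_a = √[μ(2/r₂ − 1/a_t)] = 0.65712 km/s.
Second burn Δv₂ = |v₂ − v_a| = 0.5540 km/s.
Δv = Δv₁ + Δv₂ = 0.8920 + 0.5540 = 1.446 km/s.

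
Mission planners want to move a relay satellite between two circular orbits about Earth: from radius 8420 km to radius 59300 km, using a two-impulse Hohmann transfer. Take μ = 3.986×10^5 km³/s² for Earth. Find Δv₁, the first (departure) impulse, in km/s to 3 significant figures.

Semi-major axis of the transfer orbit: a_t = (8420 + 59300)/2 = 33860 km.
Circular speed at r = 8420 km: v_c = √(μ/r) = 6.880 km/s.
Vis-viva on the transfer ellipse at r = 8420 km gives v_t = √[μ(2/r − 1/a_t)] = 9.105 km/s.
Δv₁ = |v_t − v_c| = |9.105 − 6.880| = 2.225 km/s.

Δv₁ = 2.22 km/s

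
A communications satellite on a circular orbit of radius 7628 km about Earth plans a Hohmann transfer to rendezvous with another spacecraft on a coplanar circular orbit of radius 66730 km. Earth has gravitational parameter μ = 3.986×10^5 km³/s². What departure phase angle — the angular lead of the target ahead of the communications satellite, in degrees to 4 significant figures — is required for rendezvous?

The Hohmann ellipse has a_t = (r₁ + r₂)/2 = 37179 km.
Transfer time t = π√(a_t³/μ) = 35672 s.
The target's mean motion on its circular orbit is ω₂ = √(μ/r₂³) = 3.6626×10^-5 rad/s.
Angle swept by the target during transfer: ω₂·t = 1.3065 rad = 74.86°.
Arrival is 180° from departure on the ellipse, so φ = 180° − 74.86° = 105.1°.

φ = 105.1°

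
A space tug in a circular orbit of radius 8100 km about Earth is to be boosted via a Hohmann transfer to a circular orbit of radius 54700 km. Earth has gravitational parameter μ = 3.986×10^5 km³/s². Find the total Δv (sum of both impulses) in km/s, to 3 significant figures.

Δv = 3.57 km/s

The Hohmann ellipse has a_t = (r₁ + r₂)/2 = 31400 km.
Circular speed at r₁: v₁ = √(μ/r₁) = √(3.986×10^5/8100) = 7.015 km/s.
On the transfer ellipse at r₁, vis-viva equation gives v_p = √[μ(2/r₁ − 1/a_t)] = 9.259 km/s.
First burn Δv₁ = |v_p − v₁| = 2.244 km/s.
Circular speed at r₂: v₂ = √(μ/r₂) = 2.699 km/s.
Transfer-orbit speed at r₂: v_a = √[μ(2/r₂ − 1/a_t)] = 1.371 km/s.
Second burn Δv₂ = |v₂ − v_a| = 1.328 km/s.
Δv = Δv₁ + Δv₂ = 2.244 + 1.328 = 3.572 km/s.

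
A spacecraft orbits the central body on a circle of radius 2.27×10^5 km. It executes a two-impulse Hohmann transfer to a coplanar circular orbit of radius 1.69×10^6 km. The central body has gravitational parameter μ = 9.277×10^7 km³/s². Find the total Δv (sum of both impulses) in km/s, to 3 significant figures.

Δv = 10.4 km/s

The Hohmann ellipse has a_t = (r₁ + r₂)/2 = 9.585×10^5 km.
Circular speed at r₁: v₁ = √(μ/r₁) = √(9.277×10^7/2.270×10^5) = 20.2158 km/s.
Transfer-orbit speed at r₁ (vis-viva): v_p = √[μ(2/r₁ − 1/a_t)] = 26.8434 km/s.
First burn Δv₁ = |v_p − v₁| = 6.628 km/s.
At r₂, v₂ = √(μ/r₂) = 7.409 km/s.
Transfer-orbit speed at r₂: v_a = √[μ(2/r₂ − 1/a_t)] = 3.606 km/s.
Second burn Δv₂ = |v₂ − v_a| = 3.803 km/s.
Δv = Δv₁ + Δv₂ = 6.628 + 3.803 = 10.43 km/s.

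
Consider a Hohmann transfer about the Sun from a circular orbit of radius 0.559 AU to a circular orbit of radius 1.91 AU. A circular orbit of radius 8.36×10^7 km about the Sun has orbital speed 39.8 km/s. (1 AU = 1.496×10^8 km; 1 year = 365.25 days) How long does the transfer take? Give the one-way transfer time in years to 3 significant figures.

t = 0.687 years

From the circular-orbit relation v² = μ/r at r = 8.36×10^7 km: μ = v²r = (39.8)² × 8.36×10^7 = 1.32426×10^11 km³/s².
In km: r₁ = 0.559 × 1.496×10^8 = 8.36264×10^7 km; r₂ = 1.91 × 1.496×10^8 = 2.85736×10^8 km.
Semi-major axis of the transfer orbit: a_t = (8.36264×10^7 + 2.85736×10^8)/2 = 1.846812×10^8 km.
Half the transfer-orbit period gives t = π√(a_t³/μ) = 2.167×10^7 s.
Converting: 2.167×10^7 s ÷ 3.15576×10^7 s/year (365.25 × 86400) = 0.687 years.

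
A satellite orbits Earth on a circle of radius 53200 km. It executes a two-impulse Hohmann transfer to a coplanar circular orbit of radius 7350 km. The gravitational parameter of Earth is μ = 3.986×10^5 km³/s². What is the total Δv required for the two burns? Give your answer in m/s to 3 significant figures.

Transfer-ellipse semi-major axis a_t = (r₁ + r₂)/2 = (53200 + 7350)/2 = 30275 km.
At r₁ the circular-orbit speed is v₁ = √(μ/r₁) = 2.7372 km/s.
Transfer-orbit speed at r₁ (vis-viva equation): v_a = √[μ(2/r₁ − 1/a_t)] = 1.3487 km/s.
First burn Δv₁ = |v_a − v₁| = 1.3885 km/s.
Circular speed at r₂: v₂ = √(μ/r₂) = 7.3642 km/s.
Transfer-orbit speed at r₂: v_p = √[μ(2/r₂ − 1/a_t)] = 9.7620 km/s.
Second burn Δv₂ = |v₂ − v_p| = 2.3978 km/s.
Δv = Δv₁ + Δv₂ = 1.3885 + 2.3978 = 3.786 km/s.

Δv = 3790 m/s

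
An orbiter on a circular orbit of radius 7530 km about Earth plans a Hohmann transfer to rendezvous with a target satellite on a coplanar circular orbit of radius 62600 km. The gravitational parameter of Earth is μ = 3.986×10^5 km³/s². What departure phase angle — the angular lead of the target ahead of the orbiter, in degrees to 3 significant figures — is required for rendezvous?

Semi-major axis of the transfer orbit: a_t = (7530 + 62600)/2 = 35065 km.
The half-period of the transfer ellipse is t = π√(a_t³/μ) = 32670 s.
The target's mean motion on its circular orbit is ω₂ = √(μ/r₂³) = 4.031×10^-5 rad/s.
Angle swept by the target during transfer: ω₂·t = 1.317 rad = 75.46°.
Arrival is 180° from departure on the ellipse, so φ = 180° − 75.46° = 105°.

φ = 105°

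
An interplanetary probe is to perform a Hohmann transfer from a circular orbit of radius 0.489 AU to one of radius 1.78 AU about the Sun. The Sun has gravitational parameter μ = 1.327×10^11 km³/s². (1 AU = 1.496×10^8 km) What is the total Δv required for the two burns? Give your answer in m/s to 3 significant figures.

Δv = 18400 m/s

In km: r₁ = 0.489 × 1.496×10^8 = 7.31544×10^7 km; r₂ = 1.78 × 1.496×10^8 = 2.66288×10^8 km.
Semi-major axis of the transfer orbit: a_t = (7.31544×10^7 + 2.66288×10^8)/2 = 1.697212×10^8 km.
At r₁ the circular-orbit speed is v₁ = √(μ/r₁) = 42.59 km/s.
Transfer-orbit speed at r₁ (vis-viva): v_p = √[μ(2/r₁ − 1/a_t)] = 53.35 km/s.
First burn Δv₁ = |v_p − v₁| = 10.76 km/s.
Circular speed at r₂: v₂ = √(μ/r₂) = 22.323 km/s.
Transfer-orbit speed at r₂: v_a = √[μ(2/r₂ − 1/a_t)] = 14.656 km/s.
Second burn Δv₂ = |v₂ − v_a| = 7.667 km/s.
Δv = Δv₁ + Δv₂ = 10.76 + 7.667 = 18.43 km/s.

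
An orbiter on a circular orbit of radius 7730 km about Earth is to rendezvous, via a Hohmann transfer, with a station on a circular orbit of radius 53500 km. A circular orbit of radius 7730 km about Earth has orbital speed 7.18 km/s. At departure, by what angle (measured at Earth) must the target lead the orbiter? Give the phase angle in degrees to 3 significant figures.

φ = 102°

From the circular-orbit relation v² = μ/r at r = 7730 km: μ = v²r = (7.18)² × 7730 = 3.98500×10^5 km³/s².
Semi-major axis of the transfer orbit: a_t = (7730 + 53500)/2 = 30615 km.
Transfer time t = π√(a_t³/μ) = 26660 s.
The target's mean motion on its circular orbit is ω₂ = √(μ/r₂³) = 5.101×10^-5 rad/s.
Angle swept by the target during transfer: ω₂·t = 1.360 rad = 77.92°.
The orbiter traverses 180° on the transfer ellipse, so the target must lead by 180° − 77.92° = 102°.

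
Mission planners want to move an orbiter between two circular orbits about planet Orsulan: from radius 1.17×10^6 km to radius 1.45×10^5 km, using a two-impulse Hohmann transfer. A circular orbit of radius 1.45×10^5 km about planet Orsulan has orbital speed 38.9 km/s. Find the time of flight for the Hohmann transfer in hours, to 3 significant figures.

From the circular-orbit relation v² = μ/r at r = 1.45×10^5 km: μ = v²r = (38.9)² × 1.45×10^5 = 2.19415×10^8 km³/s².
Semi-major axis of the transfer orbit: a_t = (1.170×10^6 + 1.450×10^5)/2 = 6.575×10^5 km.
Transfer time t = π√(a_t³/μ) = π√((6.575×10^5)³ / 2.19415×10^8) = 1.131×10^5 s.
Converting: 1.131×10^5 s ÷ 3600 s/hour = 31.4 hours.

t = 31.4 hours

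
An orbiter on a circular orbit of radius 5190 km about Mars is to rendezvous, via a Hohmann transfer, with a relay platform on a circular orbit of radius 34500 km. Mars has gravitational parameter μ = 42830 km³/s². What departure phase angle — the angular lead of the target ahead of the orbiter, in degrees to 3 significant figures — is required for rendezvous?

φ = 101°

Semi-major axis of the transfer orbit: a_t = (5190 + 34500)/2 = 19845 km.
The half-period of the transfer ellipse is t = π√(a_t³/μ) = 42438 s.
Target angular speed ω₂ = √(μ/r₂³) = 3.2296×10^-5 rad/s.
Angle swept by the target during transfer: ω₂·t = 1.3706 rad = 78.53°.
The orbiter traverses 180° on the transfer ellipse, so the target must lead by 180° − 78.53° = 101°.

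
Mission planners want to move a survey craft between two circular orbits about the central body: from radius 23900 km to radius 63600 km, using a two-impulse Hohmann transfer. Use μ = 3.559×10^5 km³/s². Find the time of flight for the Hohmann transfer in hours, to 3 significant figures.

t = 13.4 hours

Transfer-ellipse semi-major axis a_t = (r₁ + r₂)/2 = (23900 + 63600)/2 = 43750 km.
By Kepler's third law the transfer-orbit period is T = 2π√(a_t³/μ), so t = T/2 = 48190 s.
Converting: 48190 s ÷ 3600 s/hour = 13.4 hours.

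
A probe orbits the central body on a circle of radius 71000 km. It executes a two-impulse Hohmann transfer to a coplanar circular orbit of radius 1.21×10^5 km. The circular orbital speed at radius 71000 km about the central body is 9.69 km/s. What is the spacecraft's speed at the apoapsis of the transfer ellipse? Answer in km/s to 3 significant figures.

From the circular-orbit relation v² = μ/r at r = 71000 km: μ = v²r = (9.69)² × 71000 = 6.66662×10^6 km³/s².
Transfer-ellipse semi-major axis a_t = (r₁ + r₂)/2 = (71000 + 1.210×10^5)/2 = 96000 km.
The apoapsis of the transfer ellipse is at r = 1.210×10^5 km.
Applying v² = μ(2/r − 1/a_t): v = 6.383 km/s.

v = 6.38 km/s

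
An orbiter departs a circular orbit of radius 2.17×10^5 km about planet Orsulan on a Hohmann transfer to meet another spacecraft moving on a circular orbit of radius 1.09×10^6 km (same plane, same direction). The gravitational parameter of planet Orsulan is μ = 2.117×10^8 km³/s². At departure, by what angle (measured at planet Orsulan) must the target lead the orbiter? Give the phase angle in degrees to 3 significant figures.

φ = 96.4°

Semi-major axis of the transfer orbit: a_t = (2.170×10^5 + 1.090×10^6)/2 = 6.535×10^5 km.
Transfer time t = π√(a_t³/μ) = 1.14066×10^5 s.
Target angular speed ω₂ = √(μ/r₂³) = 1.27856×10^-5 rad/s.
Angle swept by the target during transfer: ω₂·t = 1.4584 rad = 83.56°.
The orbiter traverses 180° on the transfer ellipse, so the target must lead by 180° − 83.56° = 96.4°.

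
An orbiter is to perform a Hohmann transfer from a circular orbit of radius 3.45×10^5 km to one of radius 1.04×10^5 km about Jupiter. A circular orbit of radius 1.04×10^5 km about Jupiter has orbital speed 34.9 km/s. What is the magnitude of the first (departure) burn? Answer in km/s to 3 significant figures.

From the circular-orbit relation v² = μ/r at r = 1.04×10^5 km: μ = v²r = (34.9)² × 1.04×10^5 = 1.26673×10^8 km³/s².
Semi-major axis of the transfer orbit: a_t = (3.450×10^5 + 1.040×10^5)/2 = 2.245×10^5 km.
Circular speed at r = 3.450×10^5 km: v_c = √(μ/r) = 19.16 km/s.
Transfer-orbit speed at the same r (vis-viva, a = a_t): v_t = √[μ(2/r − 1/a_t)] = 13.04 km/s.
Δv₁ = |v_t − v_c| = |13.04 − 19.16| = 6.120 km/s.

Δv₁ = 6.12 km/s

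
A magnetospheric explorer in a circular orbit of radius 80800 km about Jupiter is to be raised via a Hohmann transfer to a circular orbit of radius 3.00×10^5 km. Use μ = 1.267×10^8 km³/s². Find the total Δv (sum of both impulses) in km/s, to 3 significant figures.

Transfer-ellipse semi-major axis a_t = (r₁ + r₂)/2 = (80800 + 3.000×10^5)/2 = 1.904×10^5 km.
At r₁ the circular-orbit speed is v₁ = √(μ/r₁) = 39.60 km/s.
Transfer-orbit speed at r₁ (vis-viva equation): v_p = √[μ(2/r₁ − 1/a_t)] = 49.71 km/s.
First burn Δv₁ = |v_p − v₁| = 10.11 km/s.
At r₂, v₂ = √(μ/r₂) = 20.551 km/s.
Transfer-orbit speed at r₂: v_a = √[μ(2/r₂ − 1/a_t)] = 13.388 km/s.
Second burn Δv₂ = |v₂ − v_a| = 7.163 km/s.
Δv = Δv₁ + Δv₂ = 10.11 + 7.163 = 17.27 km/s.

Δv = 17.3 km/s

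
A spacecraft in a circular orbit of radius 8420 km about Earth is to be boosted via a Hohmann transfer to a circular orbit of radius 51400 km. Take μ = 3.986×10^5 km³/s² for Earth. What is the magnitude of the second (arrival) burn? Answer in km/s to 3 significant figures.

The Hohmann ellipse has a_t = (r₁ + r₂)/2 = 29910 km.
Circular speed at r = 51400 km: v_c = √(μ/r) = 2.785 km/s.
Transfer-orbit speed at the same r (vis-viva, a = a_t): v_t = √[μ(2/r − 1/a_t)] = 1.478 km/s.
Δv₂ = |v_t − v_c| = |1.478 − 2.785| = 1.307 km/s.

Δv₂ = 1.31 km/s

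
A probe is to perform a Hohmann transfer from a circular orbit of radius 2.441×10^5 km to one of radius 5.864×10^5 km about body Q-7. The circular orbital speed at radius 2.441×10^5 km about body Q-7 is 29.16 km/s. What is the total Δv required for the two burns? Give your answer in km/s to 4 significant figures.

From the circular-orbit relation v² = μ/r at r = 2.441×10^5 km: μ = v²r = (29.16)² × 2.441×10^5 = 2.07560×10^8 km³/s².
Transfer-ellipse semi-major axis a_t = (r₁ + r₂)/2 = (2.441×10^5 + 5.864×10^5)/2 = 4.1525×10^5 km.
Circular speed at r₁: v₁ = √(μ/r₁) = √(2.07560×10^8/2.441×10^5) = 29.160 km/s.
Transfer-orbit speed at r₁ (vis-viva equation): v_p = √[μ(2/r₁ − 1/a_t)] = 34.652 km/s.
First burn Δv₁ = |v_p − v₁| = 5.492 km/s.
Circular speed at r₂: v₂ = √(μ/r₂) = 18.814 km/s.
Transfer-orbit speed at r₂: v_a = √[μ(2/r₂ − 1/a_t)] = 14.425 km/s.
Second burn Δv₂ = |v₂ − v_a| = 4.389 km/s.
Total Δv = Δv₁ + Δv₂ = 9.881 km/s.

Δv = 9.881 km/s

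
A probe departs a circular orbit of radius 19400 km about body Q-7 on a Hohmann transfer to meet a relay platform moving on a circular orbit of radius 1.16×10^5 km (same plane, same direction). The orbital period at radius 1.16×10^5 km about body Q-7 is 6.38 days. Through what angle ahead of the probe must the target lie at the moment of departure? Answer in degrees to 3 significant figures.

From Kepler's third law T² = 4π²r³/μ at r = 1.16×10^5 km, T = 6.38 days = 6.38 × 86400 s = 5.51232×10^5 s: μ = 4π²r³/T² = 2.02799×10^5 km³/s².
Transfer-ellipse semi-major axis a_t = (r₁ + r₂)/2 = (19400 + 1.160×10^5)/2 = 67700 km.
Transfer time t = π√(a_t³/μ) = 1.2289×10^5 s.
The target's mean motion on its circular orbit is ω₂ = √(μ/r₂³) = 1.1398×10^-5 rad/s.
Angle swept by the target during transfer: ω₂·t = 1.4007 rad = 80.254°.
Arrival is 180° from departure on the ellipse, so φ = 180° − 80.254° = 99.7°.

φ = 99.7°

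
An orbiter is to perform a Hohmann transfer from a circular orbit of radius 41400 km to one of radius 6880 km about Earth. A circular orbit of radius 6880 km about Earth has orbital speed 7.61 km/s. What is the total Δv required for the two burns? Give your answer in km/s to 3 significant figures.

From the circular-orbit relation v² = μ/r at r = 6880 km: μ = v²r = (7.61)² × 6880 = 3.98435×10^5 km³/s².
Transfer-ellipse semi-major axis a_t = (r₁ + r₂)/2 = (41400 + 6880)/2 = 24140 km.
Circular speed at r₁: v₁ = √(μ/r₁) = √(3.98435×10^5/41400) = 3.102 km/s.
On the transfer ellipse at r₁, v² = μ(2/r − 1/a) gives v_a = √[μ(2/r₁ − 1/a_t)] = 1.656 km/s.
First burn Δv₁ = |v_a − v₁| = 1.446 km/s.
Circular speed at r₂: v₂ = √(μ/r₂) = 7.610 km/s.
Transfer-orbit speed at r₂: v_p = √[μ(2/r₂ − 1/a_t)] = 9.966 km/s.
Second burn Δv₂ = |v₂ − v_p| = 2.356 km/s.
Δv = Δv₁ + Δv₂ = 1.446 + 2.356 = 3.802 km/s.

Δv = 3.80 km/s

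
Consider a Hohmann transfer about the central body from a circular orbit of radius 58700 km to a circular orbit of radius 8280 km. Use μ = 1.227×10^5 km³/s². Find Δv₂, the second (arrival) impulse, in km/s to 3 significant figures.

Semi-major axis of the transfer orbit: a_t = (58700 + 8280)/2 = 33490 km.
Circular speed at r = 8280 km: v_c = √(μ/r) = 3.8495 km/s.
Vis-viva on the transfer ellipse at r = 8280 km gives v_t = √[μ(2/r − 1/a_t)] = 5.0965 km/s.
Δv₂ = |v_t − v_c| = |5.0965 − 3.8495| = 1.247 km/s.

Δv₂ = 1.25 km/s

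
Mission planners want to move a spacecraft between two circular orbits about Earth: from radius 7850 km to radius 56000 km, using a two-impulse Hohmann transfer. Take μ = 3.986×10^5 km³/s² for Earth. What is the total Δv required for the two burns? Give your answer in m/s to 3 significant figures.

Transfer-ellipse semi-major axis a_t = (r₁ + r₂)/2 = (7850 + 56000)/2 = 31925 km.
At r₁ the circular-orbit speed is v₁ = √(μ/r₁) = 7.126 km/s.
Transfer-orbit speed at r₁ (vis-viva): v_p = √[μ(2/r₁ − 1/a_t)] = 9.438 km/s.
First burn Δv₁ = |v_p − v₁| = 2.312 km/s.
At r₂, v₂ = √(μ/r₂) = 2.668 km/s.
Transfer-orbit speed at r₂: v_a = √[μ(2/r₂ − 1/a_t)] = 1.323 km/s.
Second burn Δv₂ = |v₂ − v_a| = 1.345 km/s.
Δv = Δv₁ + Δv₂ = 2.312 + 1.345 = 3.657 km/s.

Δv = 3660 m/s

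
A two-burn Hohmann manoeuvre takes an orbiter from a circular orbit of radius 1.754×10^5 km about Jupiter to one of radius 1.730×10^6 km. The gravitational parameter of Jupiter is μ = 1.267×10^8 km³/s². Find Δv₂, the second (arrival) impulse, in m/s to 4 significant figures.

Δv₂ = 4886 m/s

Transfer-ellipse semi-major axis a_t = (r₁ + r₂)/2 = (1.754×10^5 + 1.730×10^6)/2 = 9.527×10^5 km.
Circular speed at r = 1.730×10^6 km: v_c = √(μ/r) = 8.558 km/s.
Vis-viva on the transfer ellipse at r = 1.730×10^6 km gives v_t = √[μ(2/r − 1/a_t)] = 3.672 km/s.
Δv₂ = |v_t − v_c| = |3.672 − 8.558| = 4.886 km/s.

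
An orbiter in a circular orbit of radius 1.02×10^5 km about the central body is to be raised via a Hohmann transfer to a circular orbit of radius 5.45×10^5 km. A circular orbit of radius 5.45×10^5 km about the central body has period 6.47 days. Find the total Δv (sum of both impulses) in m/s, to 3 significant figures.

From Kepler's third law T² = 4π²r³/μ at r = 5.45×10^5 km, T = 6.47 days = 6.47 × 86400 s = 5.59008×10^5 s: μ = 4π²r³/T² = 2.04509×10^7 km³/s².
Transfer-ellipse semi-major axis a_t = (r₁ + r₂)/2 = (1.020×10^5 + 5.450×10^5)/2 = 3.235×10^5 km.
At r₁ the circular-orbit speed is v₁ = √(μ/r₁) = 14.160 km/s.
Transfer-orbit speed at r₁ (vis-viva equation): v_p = √[μ(2/r₁ − 1/a_t)] = 18.379 km/s.
First burn Δv₁ = |v_p − v₁| = 4.219 km/s.
At r₂, v₂ = √(μ/r₂) = 6.126 km/s.
Transfer-orbit speed at r₂: v_a = √[μ(2/r₂ − 1/a_t)] = 3.440 km/s.
Second burn Δv₂ = |v₂ − v_a| = 2.686 km/s.
Δv = Δv₁ + Δv₂ = 4.219 + 2.686 = 6.905 km/s.

Δv = 6910 m/s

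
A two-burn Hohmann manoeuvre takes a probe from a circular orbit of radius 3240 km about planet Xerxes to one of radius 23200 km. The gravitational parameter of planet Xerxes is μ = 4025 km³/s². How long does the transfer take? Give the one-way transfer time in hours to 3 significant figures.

t = 20.9 hours

Semi-major axis of the transfer orbit: a_t = (3240 + 23200)/2 = 13220 km.
Half the transfer-orbit period gives t = π√(a_t³/μ) = 75270 s.
Converting: 75270 s ÷ 3600 s/hour = 20.9 hours.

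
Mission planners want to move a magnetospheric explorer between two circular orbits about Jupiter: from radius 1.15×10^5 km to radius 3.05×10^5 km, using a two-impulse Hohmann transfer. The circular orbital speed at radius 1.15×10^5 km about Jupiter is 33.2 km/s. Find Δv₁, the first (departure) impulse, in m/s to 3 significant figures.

From the circular-orbit relation v² = μ/r at r = 1.15×10^5 km: μ = v²r = (33.2)² × 1.15×10^5 = 1.26758×10^8 km³/s².
The Hohmann ellipse has a_t = (r₁ + r₂)/2 = 2.100×10^5 km.
On the circular orbit at r = 1.150×10^5 km, v_c = √(μ/r) = 33.200 km/s.
Vis-viva on the transfer ellipse at r = 1.150×10^5 km gives v_t = √[μ(2/r − 1/a_t)] = 40.011 km/s.
Δv₁ = |v_t − v_c| = |40.011 − 33.200| = 6.811 km/s.

Δv₁ = 6810 m/s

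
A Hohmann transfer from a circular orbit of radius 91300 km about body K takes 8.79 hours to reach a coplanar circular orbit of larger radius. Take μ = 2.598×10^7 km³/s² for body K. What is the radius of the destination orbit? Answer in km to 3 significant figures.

r₂ = 1.85×10^5 km

Transfer time t = 8.79 hours = 31644 s, and t = π√(a_t³/μ).
So a_t = (μ t²/π²)^(1/3) = (2.598×10^7 × (31644)² / π²)^(1/3) = 1.3814×10^5 km.
Since a_t = (r₁ + r₂)/2, r₂ = 2a_t − r₁ = 2×1.3814×10^5 − 91300 = 1.8498×10^5 km.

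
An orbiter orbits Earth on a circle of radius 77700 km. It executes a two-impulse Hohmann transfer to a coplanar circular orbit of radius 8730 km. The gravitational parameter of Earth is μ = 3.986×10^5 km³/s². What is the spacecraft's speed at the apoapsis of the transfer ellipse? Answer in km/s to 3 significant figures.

v = 1.02 km/s

Transfer-ellipse semi-major axis a_t = (r₁ + r₂)/2 = (77700 + 8730)/2 = 43215 km.
At apoapsis, r = 77700 km.
Vis-viva: v = √[μ(2/r − 1/a_t)] = √[3.986×10^5 × (2/77700 − 1/43215)] = 1.018 km/s.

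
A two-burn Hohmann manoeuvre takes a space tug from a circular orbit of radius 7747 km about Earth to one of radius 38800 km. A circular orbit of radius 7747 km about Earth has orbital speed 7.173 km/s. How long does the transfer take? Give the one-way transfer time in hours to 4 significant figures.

From the circular-orbit relation v² = μ/r at r = 7747 km: μ = v²r = (7.173)² × 7747 = 3.98598×10^5 km³/s².
The Hohmann ellipse has a_t = (r₁ + r₂)/2 = 23273.5 km.
By Kepler's third law the transfer-orbit period is T = 2π√(a_t³/μ), so t = T/2 = 17670 s.
Converting: 17670 s ÷ 3600 s/hour = 4.908 hours.

t = 4.908 hours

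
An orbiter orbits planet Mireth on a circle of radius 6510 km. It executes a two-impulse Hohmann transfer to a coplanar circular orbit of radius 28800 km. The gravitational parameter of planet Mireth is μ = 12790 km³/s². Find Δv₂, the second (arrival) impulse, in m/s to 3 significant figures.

Semi-major axis of the transfer orbit: a_t = (6510 + 28800)/2 = 17655 km.
Circular speed at r = 28800 km: v_c = √(μ/r) = 0.6664 km/s.
Transfer-orbit speed at the same r (vis-viva, a = a_t): v_t = √[μ(2/r − 1/a_t)] = 0.4047 km/s.
Δv₂ = |v_t − v_c| = |0.4047 − 0.6664| = 0.2617 km/s.

Δv₂ = 262 m/s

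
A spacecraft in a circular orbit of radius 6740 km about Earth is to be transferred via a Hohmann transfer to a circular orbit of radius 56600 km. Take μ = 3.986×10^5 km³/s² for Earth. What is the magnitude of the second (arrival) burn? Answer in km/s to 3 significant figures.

Δv₂ = 1.43 km/s

Semi-major axis of the transfer orbit: a_t = (6740 + 56600)/2 = 31670 km.
Circular speed at r = 56600 km: v_c = √(μ/r) = 2.654 km/s.
Transfer-orbit speed at the same r (vis-viva, a = a_t): v_t = √[μ(2/r − 1/a_t)] = 1.224 km/s.
Δv₂ = |v_t − v_c| = |1.224 − 2.654| = 1.430 km/s.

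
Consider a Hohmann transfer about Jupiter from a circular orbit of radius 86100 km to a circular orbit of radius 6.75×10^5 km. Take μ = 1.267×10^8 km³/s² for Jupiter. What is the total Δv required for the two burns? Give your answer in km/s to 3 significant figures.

Δv = 19.9 km/s

Semi-major axis of the transfer orbit: a_t = (86100 + 6.750×10^5)/2 = 3.8055×10^5 km.
At r₁ the circular-orbit speed is v₁ = √(μ/r₁) = 38.36 km/s.
On the transfer ellipse at r₁, vis-viva equation gives v_p = √[μ(2/r₁ − 1/a_t)] = 51.09 km/s.
First burn Δv₁ = |v_p − v₁| = 12.73 km/s.
At r₂, v₂ = √(μ/r₂) = 13.701 km/s.
Transfer-orbit speed at r₂: v_a = √[μ(2/r₂ − 1/a_t)] = 6.5168 km/s.
Second burn Δv₂ = |v₂ − v_a| = 7.184 km/s.
Δv = Δv₁ + Δv₂ = 12.73 + 7.184 = 19.91 km/s.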